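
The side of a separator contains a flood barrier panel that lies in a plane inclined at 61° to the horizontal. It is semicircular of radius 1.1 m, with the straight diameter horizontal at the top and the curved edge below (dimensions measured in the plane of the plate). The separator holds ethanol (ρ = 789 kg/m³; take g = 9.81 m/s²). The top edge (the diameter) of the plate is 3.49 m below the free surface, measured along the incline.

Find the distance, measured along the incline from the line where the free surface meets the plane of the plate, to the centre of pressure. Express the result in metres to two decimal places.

y_p = 3.98 m

γ = ρg = 789 × 9.81 / 1000 = 7.74009 kN/m³.
Let θ = 61° be the plate's angle to the horizontal; measure y along the incline from where the plane meets the free surface. Vertical depth h = y·sinθ with sinθ = 0.874620.
The centroid of a semicircle lies 4r/(3π) = 0.466854 m from the diameter, here below the top edge, so y_c = 3.49 + 0.466854 = 3.95685 m and h_c = 3.95685 × 0.874620 = 3.46074 m.
A = πr²/2 = π × 1.1²/2 = 1.90066 m².
Resultant F = γ·h_c·A = 7.74009 × 3.46074 × 1.90066 = 50.9119 kN.
I_c = (π/8 − 8/(9π))·r⁴ = 0.109757 × 1.1⁴ = 0.160695 m⁴.
Centre of pressure: y_p = y_c + I_c/(y_c·A) = 3.95685 + 0.160695/(3.95685 × 1.90066) = 3.95685 + 0.0213672 = 3.97822 m along the plane.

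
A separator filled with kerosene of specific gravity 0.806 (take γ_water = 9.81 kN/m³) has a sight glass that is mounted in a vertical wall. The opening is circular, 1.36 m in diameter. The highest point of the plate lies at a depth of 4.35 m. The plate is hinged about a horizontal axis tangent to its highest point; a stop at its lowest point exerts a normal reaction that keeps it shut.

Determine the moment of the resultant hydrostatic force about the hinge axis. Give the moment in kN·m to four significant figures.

M ≈ 40.61 kN·m

γ = 0.806 × 9.81 = 7.90686 kN/m³.
The centroid is at the centre, 0.68 m below the top of the plate, so the centroid depth is h_c = 4.35 + 0.68 = 5.03 m.
A = π(0.68)² = 1.45267 m².
Resultant F = γ·h_c·A = 7.90686 × 5.03 × 1.45267 = 57.7749 kN.
I_c = πr⁴/4 = π × 0.68⁴/4 = 0.167929 m⁴.
Centre of pressure: y_p = y_c + I_c/(y_c·A) = 5.03 + 0.167929/(5.03 × 1.45267) = 5.03 + 0.0229822 = 5.05298 m along the plane.
The resultant acts 0.68 + 0.0229822 = 0.702982 m (along the plate) below the hinge at the top edge, so the moment about the hinge is M = F × 0.702982 = 57.7749 × 0.702982 = 40.6147 kN·m.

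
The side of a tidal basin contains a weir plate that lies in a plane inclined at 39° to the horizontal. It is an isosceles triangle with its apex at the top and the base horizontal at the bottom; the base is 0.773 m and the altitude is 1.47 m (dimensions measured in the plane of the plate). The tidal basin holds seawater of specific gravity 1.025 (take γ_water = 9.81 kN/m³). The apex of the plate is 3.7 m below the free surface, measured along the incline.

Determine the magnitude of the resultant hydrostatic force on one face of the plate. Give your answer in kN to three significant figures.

γ = 1.025 × 9.81 = 10.05525 kN/m³.
Let θ = 39° be the plate's angle to the horizontal; measure y along the incline from where the plane meets the free surface. Vertical depth h = y·sinθ with sinθ = 0.629320.
With the apex up, the centroid sits 2h/3 = 2 × 1.47/3 = 0.98 m below the apex, so y_c = 3.7 + 0.98 = 4.68 m and h_c = 4.68 × 0.629320 = 2.94522 m.
A = ½ × 0.773 × 1.47 = 0.568155 m².
Resultant F = γ·h_c·A = 10.05525 × 2.94522 × 0.568155 = 16.8259 kN.

F ≈ 16.8 kN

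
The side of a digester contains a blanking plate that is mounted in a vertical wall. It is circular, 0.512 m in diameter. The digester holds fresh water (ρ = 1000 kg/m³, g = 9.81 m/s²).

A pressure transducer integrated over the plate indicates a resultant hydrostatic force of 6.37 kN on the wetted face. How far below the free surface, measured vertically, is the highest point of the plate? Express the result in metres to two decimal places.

γ = ρg = 1000 × 9.81 = 9810 N/m³ = 9.81 kN/m³.
A = π(0.256)² = 0.205887 m².
From F = γ·h_c·A, the centroid depth is h_c = 6.37/(9.81 × 0.205887) = 3.15385 m.
The centroid is at the centre, 0.256 m below the top of the plate, so the highest point sits at h_top = 3.15385 − 0.256 = 2.89785 m below the surface.

d_top ≈ 2.90 m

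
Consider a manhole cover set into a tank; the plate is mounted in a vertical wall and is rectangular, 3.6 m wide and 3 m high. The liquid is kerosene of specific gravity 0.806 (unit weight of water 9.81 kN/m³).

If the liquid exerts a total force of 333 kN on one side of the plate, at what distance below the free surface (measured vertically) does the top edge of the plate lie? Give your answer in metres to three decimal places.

γ = 0.806 × 9.81 = 7.90686 kN/m³.
A = 3.6 × 3 = 10.8 m².
From F = γ·h_c·A, the centroid depth is h_c = 333/(7.90686 × 10.8) = 3.89957 m.
The centroid lies 3/2 = 1.5 m below the top edge, so the top edge sits at h_top = 3.89957 − 1.5 = 2.39957 m below the surface.

d_top ≈ 2.400 m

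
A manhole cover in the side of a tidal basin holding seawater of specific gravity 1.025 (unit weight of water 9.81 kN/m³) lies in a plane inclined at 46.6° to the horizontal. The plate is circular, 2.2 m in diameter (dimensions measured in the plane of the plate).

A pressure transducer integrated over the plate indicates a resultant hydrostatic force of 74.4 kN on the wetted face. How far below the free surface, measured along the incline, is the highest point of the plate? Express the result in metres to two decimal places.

y_top ≈ 1.58 m

γ = 1.025 × 9.81 = 10.05525 kN/m³.
A = π(1.1)² = 3.80133 m².
From F = γ·h_c·A, the centroid depth is h_c = 74.4/(10.05525 × 3.80133) = 1.94646 m.
Let θ = 46.6° be the plate's angle to the horizontal; measure y along the incline from where the plane meets the free surface. Vertical depth h = y·sinθ with sinθ = 0.726575.
Along the incline, y_c = h_c/sinθ = 1.94646/0.726575 = 2.67895 m.
The centroid is at the centre, 1.1 m below the top of the plate, so the highest point sits at y_top = 2.67895 − 1.1 = 1.57895 m along the incline.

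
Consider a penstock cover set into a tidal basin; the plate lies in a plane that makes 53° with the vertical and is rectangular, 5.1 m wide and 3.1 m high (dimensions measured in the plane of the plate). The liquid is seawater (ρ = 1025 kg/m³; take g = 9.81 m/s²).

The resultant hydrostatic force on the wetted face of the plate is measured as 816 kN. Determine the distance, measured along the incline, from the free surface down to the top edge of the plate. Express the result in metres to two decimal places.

y_top ≈ 6.98 m

γ = ρg = 1025 × 9.81 / 1000 = 10.05525 kN/m³.
A = 5.1 × 3.1 = 15.81 m².
From F = γ·h_c·A, the centroid depth is h_c = 816/(10.05525 × 15.81) = 5.13293 m.
The plate makes 53° with the vertical, i.e. θ = 90° − 53° = 37° to the horizontal. Measuring y along the incline from the free-surface line, vertical depth h = y·sinθ with sinθ = 0.601815.
Along the incline, y_c = h_c/sinθ = 5.13293/0.601815 = 8.52908 m.
The centroid lies 3.1/2 = 1.55 m below the top edge, so the top edge sits at y_top = 8.52908 − 1.55 = 6.97908 m along the incline.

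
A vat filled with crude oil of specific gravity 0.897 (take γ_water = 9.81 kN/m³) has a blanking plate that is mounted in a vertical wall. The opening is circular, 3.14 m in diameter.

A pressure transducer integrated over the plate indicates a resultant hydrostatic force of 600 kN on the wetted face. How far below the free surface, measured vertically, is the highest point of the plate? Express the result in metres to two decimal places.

d_top ≈ 7.24 m

γ = 0.897 × 9.81 = 8.79957 kN/m³.
A = π(1.57)² = 7.74371 m².
From F = γ·h_c·A, the centroid depth is h_c = 600/(8.79957 × 7.74371) = 8.80523 m.
The centroid is at the centre, 1.57 m below the top of the plate, so the highest point sits at h_top = 8.80523 − 1.57 = 7.23523 m below the surface.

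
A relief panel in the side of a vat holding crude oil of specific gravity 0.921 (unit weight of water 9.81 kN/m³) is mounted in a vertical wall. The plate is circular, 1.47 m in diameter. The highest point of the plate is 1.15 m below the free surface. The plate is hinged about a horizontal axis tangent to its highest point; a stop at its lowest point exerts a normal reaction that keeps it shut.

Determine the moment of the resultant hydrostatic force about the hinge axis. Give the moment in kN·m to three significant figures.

M ≈ 23.3 kN·m

γ = 0.921 × 9.81 = 9.03501 kN/m³.
The centroid is at the centre, 0.735 m below the top of the plate, so the centroid depth is h_c = 1.15 + 0.735 = 1.885 m.
A = π(0.735)² = 1.69717 m².
Resultant F = γ·h_c·A = 9.03501 × 1.885 × 1.69717 = 28.9045 kN.
I_c = πr⁴/4 = π × 0.735⁴/4 = 0.229213 m⁴.
Centre of pressure: y_p = y_c + I_c/(y_c·A) = 1.885 + 0.229213/(1.885 × 1.69717) = 1.885 + 0.0716477 = 1.95665 m along the plane.
The resultant acts 0.735 + 0.0716477 = 0.806648 m (along the plate) below the hinge at the top edge, so the moment about the hinge is M = F × 0.806648 = 28.9045 × 0.806648 = 23.3158 kN·m.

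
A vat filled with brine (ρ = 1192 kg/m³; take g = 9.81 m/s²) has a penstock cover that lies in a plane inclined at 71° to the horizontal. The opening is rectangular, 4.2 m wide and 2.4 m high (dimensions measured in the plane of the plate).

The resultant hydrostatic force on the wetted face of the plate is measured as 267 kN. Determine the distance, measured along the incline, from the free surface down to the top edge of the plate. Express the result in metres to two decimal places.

y_top ≈ 1.20 m

γ = ρg = 1192 × 9.81 / 1000 = 11.69352 kN/m³.
A = 4.2 × 2.4 = 10.08 m².
From F = γ·h_c·A, the centroid depth is h_c = 267/(11.69352 × 10.08) = 2.26519 m.
Let θ = 71° be the plate's angle to the horizontal; measure y along the incline from where the plane meets the free surface. Vertical depth h = y·sinθ with sinθ = 0.945519.
Along the incline, y_c = h_c/sinθ = 2.26519/0.945519 = 2.39571 m.
The centroid lies 2.4/2 = 1.2 m below the top edge, so the top edge sits at y_top = 2.39571 − 1.2 = 1.19571 m along the incline.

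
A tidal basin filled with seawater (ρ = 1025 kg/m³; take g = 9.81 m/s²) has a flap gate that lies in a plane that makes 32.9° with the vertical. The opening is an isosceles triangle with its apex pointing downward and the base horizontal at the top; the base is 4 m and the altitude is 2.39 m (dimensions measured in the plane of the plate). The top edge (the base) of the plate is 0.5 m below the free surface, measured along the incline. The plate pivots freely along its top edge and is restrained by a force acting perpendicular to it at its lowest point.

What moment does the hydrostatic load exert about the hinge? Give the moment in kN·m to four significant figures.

γ = ρg = 1025 × 9.81 / 1000 = 10.05525 kN/m³.
The plate makes 32.9° with the vertical, i.e. θ = 90° − 32.9° = 57.1° to the horizontal. Measuring y along the incline from the free-surface line, vertical depth h = y·sinθ with sinθ = 0.839620.
With the apex down, the centroid sits h/3 = 2.39/3 = 0.796667 m below the base (the top edge), so y_c = 0.5 + 0.796667 = 1.29667 m and h_c = 1.29667 × 0.839620 = 1.08871 m.
A = ½ × 4 × 2.39 = 4.78 m².
Resultant F = γ·h_c·A = 10.05525 × 1.08871 × 4.78 = 52.3279 kN.
I_c = b·h³/36 = 4 × 2.39³/36 = 1.51688 m⁴.
Centre of pressure: y_p = y_c + I_c/(y_c·A) = 1.29667 + 1.51688/(1.29667 × 4.78) = 1.29667 + 0.244734 = 1.5414 m along the plane.
The resultant acts 0.796667 + 0.244734 = 1.0414 m (along the plate) below the hinge at the top edge, so the moment about the hinge is M = F × 1.0414 = 52.3279 × 1.0414 = 54.4943 kN·m.

M ≈ 54.49 kN·m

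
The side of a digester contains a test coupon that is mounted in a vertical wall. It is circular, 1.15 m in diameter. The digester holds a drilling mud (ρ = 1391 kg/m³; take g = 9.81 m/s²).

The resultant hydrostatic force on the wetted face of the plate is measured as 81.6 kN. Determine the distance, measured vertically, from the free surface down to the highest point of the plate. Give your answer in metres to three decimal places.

γ = ρg = 1391 × 9.81 / 1000 = 13.64571 kN/m³.
A = π(0.575)² = 1.03869 m².
From F = γ·h_c·A, the centroid depth is h_c = 81.6/(13.64571 × 1.03869) = 5.75716 m.
The centroid is at the centre, 0.575 m below the top of the plate, so the highest point sits at h_top = 5.75716 − 0.575 = 5.18216 m below the surface.

d_top ≈ 5.182 m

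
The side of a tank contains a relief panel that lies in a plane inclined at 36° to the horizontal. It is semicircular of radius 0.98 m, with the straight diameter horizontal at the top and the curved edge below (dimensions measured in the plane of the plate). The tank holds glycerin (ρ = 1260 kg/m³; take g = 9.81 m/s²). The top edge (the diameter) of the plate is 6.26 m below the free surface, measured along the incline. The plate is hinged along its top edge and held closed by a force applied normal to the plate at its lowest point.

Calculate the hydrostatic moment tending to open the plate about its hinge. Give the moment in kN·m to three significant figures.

M ≈ 31.2 kN·m

γ = ρg = 1260 × 9.81 / 1000 = 12.3606 kN/m³.
Let θ = 36° be the plate's angle to the horizontal; measure y along the incline from where the plane meets the free surface. Vertical depth h = y·sinθ with sinθ = 0.587785.
The centroid of a semicircle lies 4r/(3π) = 0.415925 m from the diameter, here below the top edge, so y_c = 6.26 + 0.415925 = 6.67592 m and h_c = 6.67592 × 0.587785 = 3.92401 m.
A = πr²/2 = π × 0.98²/2 = 1.50859 m².
Resultant F = γ·h_c·A = 12.3606 × 3.92401 × 1.50859 = 73.1713 kN.
I_c = (π/8 − 8/(9π))·r⁴ = 0.109757 × 0.98⁴ = 0.101236 m⁴.
Centre of pressure: y_p = y_c + I_c/(y_c·A) = 6.67592 + 0.101236/(6.67592 × 1.50859) = 6.67592 + 0.010052 = 6.68597 m along the plane.
The resultant acts 0.415925 + 0.010052 = 0.425977 m (along the plate) below the hinge at the top edge, so the moment about the hinge is M = F × 0.425977 = 73.1713 × 0.425977 = 31.1693 kN·m.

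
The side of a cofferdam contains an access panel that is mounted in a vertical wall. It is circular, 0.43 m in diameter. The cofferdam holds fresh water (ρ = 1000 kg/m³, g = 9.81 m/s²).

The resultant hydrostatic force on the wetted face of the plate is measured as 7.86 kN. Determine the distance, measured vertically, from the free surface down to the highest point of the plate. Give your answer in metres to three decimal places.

d_top ≈ 5.302 m

γ = ρg = 1000 × 9.81 = 9810 N/m³ = 9.81 kN/m³.
A = π(0.215)² = 0.14522 m².
From F = γ·h_c·A, the centroid depth is h_c = 7.86/(9.81 × 0.14522) = 5.51731 m.
The centroid is at the centre, 0.215 m below the top of the plate, so the highest point sits at h_top = 5.51731 − 0.215 = 5.30231 m below the surface.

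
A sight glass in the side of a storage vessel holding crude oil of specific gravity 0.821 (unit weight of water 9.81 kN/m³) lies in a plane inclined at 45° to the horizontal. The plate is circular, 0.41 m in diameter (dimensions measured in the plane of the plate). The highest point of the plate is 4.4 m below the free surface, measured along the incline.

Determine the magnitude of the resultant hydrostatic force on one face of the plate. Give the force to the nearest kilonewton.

F ≈ 3 kN

γ = 0.821 × 9.81 = 8.05401 kN/m³.
Let θ = 45° be the plate's angle to the horizontal; measure y along the incline from where the plane meets the free surface. Vertical depth h = y·sinθ with sinθ = 0.707107.
The centroid is at the centre, 0.205 m below the top of the plate, so y_c = 4.4 + 0.205 = 4.605 m and h_c = 4.605 × 0.707107 = 3.25623 m.
A = π(0.205)² = 0.132025 m².
Resultant F = γ·h_c·A = 8.05401 × 3.25623 × 0.132025 = 3.46245 kN.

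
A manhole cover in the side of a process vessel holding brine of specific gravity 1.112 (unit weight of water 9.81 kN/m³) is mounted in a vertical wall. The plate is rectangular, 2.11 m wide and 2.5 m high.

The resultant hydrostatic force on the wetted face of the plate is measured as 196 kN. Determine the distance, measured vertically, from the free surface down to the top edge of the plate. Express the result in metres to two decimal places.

γ = 1.112 × 9.81 = 10.90872 kN/m³.
A = 2.11 × 2.5 = 5.275 m².
From F = γ·h_c·A, the centroid depth is h_c = 196/(10.90872 × 5.275) = 3.40612 m.
The centroid lies 2.5/2 = 1.25 m below the top edge, so the top edge sits at h_top = 3.40612 − 1.25 = 2.15612 m below the surface.

d_top ≈ 2.16 m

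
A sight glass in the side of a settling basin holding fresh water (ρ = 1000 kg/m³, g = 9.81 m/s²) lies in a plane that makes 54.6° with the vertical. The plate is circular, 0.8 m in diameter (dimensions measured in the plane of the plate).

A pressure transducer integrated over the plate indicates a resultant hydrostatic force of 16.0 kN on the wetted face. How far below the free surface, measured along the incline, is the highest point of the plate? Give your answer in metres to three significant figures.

γ = ρg = 1000 × 9.81 = 9810 N/m³ = 9.81 kN/m³.
A = π(0.4)² = 0.502655 m².
From F = γ·h_c·A, the centroid depth is h_c = 16.0/(9.81 × 0.502655) = 3.24475 m.
The plate makes 54.6° with the vertical, i.e. θ = 90° − 54.6° = 35.4° to the horizontal. Measuring y along the incline from the free-surface line, vertical depth h = y·sinθ with sinθ = 0.579281.
Along the incline, y_c = h_c/sinθ = 3.24475/0.579281 = 5.60134 m.
The centroid is at the centre, 0.4 m below the top of the plate, so the highest point sits at y_top = 5.60134 − 0.4 = 5.20134 m along the incline.

y_top ≈ 5.20 m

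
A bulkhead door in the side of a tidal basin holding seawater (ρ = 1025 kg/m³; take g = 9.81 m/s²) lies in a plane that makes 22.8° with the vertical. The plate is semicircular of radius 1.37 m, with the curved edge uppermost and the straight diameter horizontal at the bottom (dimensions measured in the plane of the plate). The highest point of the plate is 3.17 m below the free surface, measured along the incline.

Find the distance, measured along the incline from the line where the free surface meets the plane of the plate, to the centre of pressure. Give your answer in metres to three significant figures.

γ = ρg = 1025 × 9.81 / 1000 = 10.05525 kN/m³.
The plate makes 22.8° with the vertical, i.e. θ = 90° − 22.8° = 67.2° to the horizontal. Measuring y along the incline from the free-surface line, vertical depth h = y·sinθ with sinθ = 0.921863.
The centroid lies 4r/(3π) = 0.581446 m above the diameter, so r − 4r/(3π) = 1.37 − 0.581446 = 0.788554 m below the topmost point, so y_c = 3.17 + 0.788554 = 3.95855 m and h_c = 3.95855 × 0.921863 = 3.64924 m.
A = πr²/2 = π × 1.37²/2 = 2.94823 m².
Resultant F = γ·h_c·A = 10.05525 × 3.64924 × 2.94823 = 108.182 kN.
I_c = (π/8 − 8/(9π))·r⁴ = 0.109757 × 1.37⁴ = 0.386647 m⁴.
Centre of pressure: y_p = y_c + I_c/(y_c·A) = 3.95855 + 0.386647/(3.95855 × 2.94823) = 3.95855 + 0.0331297 = 3.99168 m along the plane.

y_p = 3.99 m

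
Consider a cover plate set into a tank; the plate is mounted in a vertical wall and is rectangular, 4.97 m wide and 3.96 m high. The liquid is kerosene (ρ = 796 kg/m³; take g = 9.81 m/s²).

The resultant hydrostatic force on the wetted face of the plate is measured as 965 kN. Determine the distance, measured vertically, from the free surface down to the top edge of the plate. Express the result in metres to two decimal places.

γ = ρg = 796 × 9.81 / 1000 = 7.80876 kN/m³.
A = 4.97 × 3.96 = 19.6812 m².
From F = γ·h_c·A, the centroid depth is h_c = 965/(7.80876 × 19.6812) = 6.27905 m.
The centroid lies 3.96/2 = 1.98 m below the top edge, so the top edge sits at h_top = 6.27905 − 1.98 = 4.29905 m below the surface.

d_top ≈ 4.30 m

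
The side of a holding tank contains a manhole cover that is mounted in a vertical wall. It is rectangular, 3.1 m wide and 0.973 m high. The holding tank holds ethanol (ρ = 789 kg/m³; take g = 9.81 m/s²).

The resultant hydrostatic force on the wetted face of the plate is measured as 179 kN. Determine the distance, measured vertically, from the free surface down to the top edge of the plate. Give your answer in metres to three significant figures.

d_top ≈ 7.18 m

γ = ρg = 789 × 9.81 / 1000 = 7.74009 kN/m³.
A = 3.1 × 0.973 = 3.0163 m².
From F = γ·h_c·A, the centroid depth is h_c = 179/(7.74009 × 3.0163) = 7.66712 m.
The centroid lies 0.973/2 = 0.4865 m below the top edge, so the top edge sits at h_top = 7.66712 − 0.4865 = 7.18062 m below the surface.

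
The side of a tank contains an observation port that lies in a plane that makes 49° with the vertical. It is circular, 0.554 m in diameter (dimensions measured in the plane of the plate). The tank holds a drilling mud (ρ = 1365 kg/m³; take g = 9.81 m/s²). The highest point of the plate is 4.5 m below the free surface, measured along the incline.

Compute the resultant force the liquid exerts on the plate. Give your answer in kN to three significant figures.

F ≈ 10.1 kN

γ = ρg = 1365 × 9.81 / 1000 = 13.39065 kN/m³.
The plate makes 49° with the vertical, i.e. θ = 90° − 49° = 41° to the horizontal. Measuring y along the incline from the free-surface line, vertical depth h = y·sinθ with sinθ = 0.656059.
The centroid is at the centre, 0.277 m below the top of the plate, so y_c = 4.5 + 0.277 = 4.777 m and h_c = 4.777 × 0.656059 = 3.13399 m.
A = π(0.277)² = 0.241051 m².
Resultant F = γ·h_c·A = 13.39065 × 3.13399 × 0.241051 = 10.116 kN.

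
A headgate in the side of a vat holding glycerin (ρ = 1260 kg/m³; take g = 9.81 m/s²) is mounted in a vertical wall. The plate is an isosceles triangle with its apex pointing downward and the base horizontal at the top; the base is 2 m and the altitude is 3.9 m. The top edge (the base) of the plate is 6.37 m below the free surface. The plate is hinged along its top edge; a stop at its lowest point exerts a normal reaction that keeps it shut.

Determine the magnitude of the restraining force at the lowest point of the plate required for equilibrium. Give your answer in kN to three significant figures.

P ≈ 134 kN

γ = ρg = 1260 × 9.81 / 1000 = 12.3606 kN/m³.
With the apex down, the centroid sits h/3 = 3.9/3 = 1.3 m below the base (the top edge), so the centroid depth is h_c = 6.37 + 1.3 = 7.67 m.
A = ½ × 2 × 3.9 = 3.9 m².
Resultant F = γ·h_c·A = 12.3606 × 7.67 × 3.9 = 369.743 kN.
I_c = b·h³/36 = 2 × 3.9³/36 = 3.2955 m⁴.
Centre of pressure: y_p = y_c + I_c/(y_c·A) = 7.67 + 3.2955/(7.67 × 3.9) = 7.67 + 0.110169 = 7.78017 m along the plane.
The resultant acts 1.3 + 0.110169 = 1.41017 m (along the plate) below the hinge at the top edge, so the moment about the hinge is M = F × 1.41017 = 369.743 × 1.41017 = 521.4 kN·m.
A normal force at the bottom, 3.9 m from the hinge, must supply this moment: P = 521.4/3.9 = 133.692 kN.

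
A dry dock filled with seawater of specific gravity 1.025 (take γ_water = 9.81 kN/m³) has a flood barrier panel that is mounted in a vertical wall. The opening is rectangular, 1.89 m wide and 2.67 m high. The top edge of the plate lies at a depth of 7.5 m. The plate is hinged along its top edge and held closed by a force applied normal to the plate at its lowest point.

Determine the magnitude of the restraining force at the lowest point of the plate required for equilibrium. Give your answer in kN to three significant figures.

γ = 1.025 × 9.81 = 10.05525 kN/m³.
The centroid lies 2.67/2 = 1.335 m below the top edge, so the centroid depth is h_c = 7.5 + 1.335 = 8.835 m.
A = 1.89 × 2.67 = 5.0463 m².
Resultant F = γ·h_c·A = 10.05525 × 8.835 × 5.0463 = 448.304 kN.
I_c = b·h³/12 = 1.89 × 2.67³/12 = 2.99788 m⁴.
Centre of pressure: y_p = y_c + I_c/(y_c·A) = 8.835 + 2.99788/(8.835 × 5.0463) = 8.835 + 0.0672411 = 8.90224 m along the plane.
The resultant acts 1.335 + 0.0672411 = 1.40224 m (along the plate) below the hinge at the top edge, so the moment about the hinge is M = F × 1.40224 = 448.304 × 1.40224 = 628.63 kN·m.
A normal force at the bottom, 2.67 m from the hinge, must supply this moment: P = 628.63/2.67 = 235.442 kN.

P ≈ 235 kN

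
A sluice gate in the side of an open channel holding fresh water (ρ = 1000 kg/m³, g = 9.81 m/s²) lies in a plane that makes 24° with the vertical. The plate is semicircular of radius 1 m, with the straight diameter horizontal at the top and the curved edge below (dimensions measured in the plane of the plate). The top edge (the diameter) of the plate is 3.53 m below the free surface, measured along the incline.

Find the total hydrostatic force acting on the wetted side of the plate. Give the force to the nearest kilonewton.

F ≈ 56 kN

γ = ρg = 1000 × 9.81 = 9810 N/m³ = 9.81 kN/m³.
The plate makes 24° with the vertical, i.e. θ = 90° − 24° = 66° to the horizontal. Measuring y along the incline from the free-surface line, vertical depth h = y·sinθ with sinθ = 0.913545.
The centroid of a semicircle lies 4r/(3π) = 0.424413 m from the diameter, here below the top edge, so y_c = 3.53 + 0.424413 = 3.95441 m and h_c = 3.95441 × 0.913545 = 3.61253 m.
A = πr²/2 = π × 1²/2 = 1.5708 m².
Resultant F = γ·h_c·A = 9.81 × 3.61253 × 1.5708 = 55.6675 kN.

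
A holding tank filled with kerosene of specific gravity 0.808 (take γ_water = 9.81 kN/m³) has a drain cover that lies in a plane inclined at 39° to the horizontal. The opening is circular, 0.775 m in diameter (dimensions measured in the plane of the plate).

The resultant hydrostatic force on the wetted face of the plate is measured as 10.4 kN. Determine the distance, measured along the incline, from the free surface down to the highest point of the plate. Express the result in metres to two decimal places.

y_top ≈ 4.03 m

γ = 0.808 × 9.81 = 7.92648 kN/m³.
A = π(0.3875)² = 0.47173 m².
From F = γ·h_c·A, the centroid depth is h_c = 10.4/(7.92648 × 0.47173) = 2.78137 m.
Let θ = 39° be the plate's angle to the horizontal; measure y along the incline from where the plane meets the free surface. Vertical depth h = y·sinθ with sinθ = 0.629320.
Along the incline, y_c = h_c/sinθ = 2.78137/0.629320 = 4.41964 m.
The centroid is at the centre, 0.3875 m below the top of the plate, so the highest point sits at y_top = 4.41964 − 0.3875 = 4.03214 m along the incline.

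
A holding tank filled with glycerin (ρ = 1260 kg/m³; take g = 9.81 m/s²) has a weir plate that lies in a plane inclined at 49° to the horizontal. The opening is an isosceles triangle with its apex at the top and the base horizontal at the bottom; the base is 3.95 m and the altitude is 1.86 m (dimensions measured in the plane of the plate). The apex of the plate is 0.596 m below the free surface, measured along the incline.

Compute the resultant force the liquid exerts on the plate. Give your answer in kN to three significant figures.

γ = ρg = 1260 × 9.81 / 1000 = 12.3606 kN/m³.
Let θ = 49° be the plate's angle to the horizontal; measure y along the incline from where the plane meets the free surface. Vertical depth h = y·sinθ with sinθ = 0.754710.
With the apex up, the centroid sits 2h/3 = 2 × 1.86/3 = 1.24 m below the apex, so y_c = 0.596 + 1.24 = 1.836 m and h_c = 1.836 × 0.754710 = 1.38565 m.
A = ½ × 3.95 × 1.86 = 3.6735 m².
Resultant F = γ·h_c·A = 12.3606 × 1.38565 × 3.6735 = 62.9177 kN.

F ≈ 62.9 kN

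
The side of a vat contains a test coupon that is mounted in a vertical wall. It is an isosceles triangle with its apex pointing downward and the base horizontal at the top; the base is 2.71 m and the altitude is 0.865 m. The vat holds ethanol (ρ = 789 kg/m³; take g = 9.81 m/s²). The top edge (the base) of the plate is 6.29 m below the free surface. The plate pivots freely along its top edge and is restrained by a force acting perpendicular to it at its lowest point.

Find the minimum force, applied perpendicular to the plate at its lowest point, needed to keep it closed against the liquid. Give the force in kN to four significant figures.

γ = ρg = 789 × 9.81 / 1000 = 7.74009 kN/m³.
With the apex down, the centroid sits h/3 = 0.865/3 = 0.288333 m below the base (the top edge), so the centroid depth is h_c = 6.29 + 0.288333 = 6.57833 m.
A = ½ × 2.71 × 0.865 = 1.17207 m².
Resultant F = γ·h_c·A = 7.74009 × 6.57833 × 1.17207 = 59.6781 kN.
I_c = b·h³/36 = 2.71 × 0.865³/36 = 0.0487209 m⁴.
Centre of pressure: y_p = y_c + I_c/(y_c·A) = 6.57833 + 0.0487209/(6.57833 × 1.17207) = 6.57833 + 0.00631897 = 6.58465 m along the plane.
The resultant acts 0.288333 + 0.00631897 = 0.294652 m (along the plate) below the hinge at the top edge, so the moment about the hinge is M = F × 0.294652 = 59.6781 × 0.294652 = 17.5843 kN·m.
A normal force at the bottom, 0.865 m from the hinge, must supply this moment: P = 17.5843/0.865 = 20.3287 kN.

P ≈ 20.33 kN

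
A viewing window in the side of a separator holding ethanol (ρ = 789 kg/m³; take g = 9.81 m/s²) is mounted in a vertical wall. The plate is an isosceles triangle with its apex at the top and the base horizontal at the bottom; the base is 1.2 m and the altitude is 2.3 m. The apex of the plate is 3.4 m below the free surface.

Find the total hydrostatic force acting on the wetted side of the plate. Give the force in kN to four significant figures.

F ≈ 52.69 kN

γ = ρg = 789 × 9.81 / 1000 = 7.74009 kN/m³.
With the apex up, the centroid sits 2h/3 = 2 × 2.3/3 = 1.53333 m below the apex, so the centroid depth is h_c = 3.4 + 1.53333 = 4.93333 m.
A = ½ × 1.2 × 2.3 = 1.38 m².
Resultant F = γ·h_c·A = 7.74009 × 4.93333 × 1.38 = 52.6945 kN.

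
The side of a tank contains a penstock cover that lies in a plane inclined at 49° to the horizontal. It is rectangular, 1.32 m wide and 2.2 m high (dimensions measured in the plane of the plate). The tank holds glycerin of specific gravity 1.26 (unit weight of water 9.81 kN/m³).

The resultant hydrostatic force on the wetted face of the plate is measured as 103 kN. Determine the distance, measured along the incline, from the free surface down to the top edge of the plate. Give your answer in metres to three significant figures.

y_top ≈ 2.70 m

γ = 1.26 × 9.81 = 12.3606 kN/m³.
A = 1.32 × 2.2 = 2.904 m².
From F = γ·h_c·A, the centroid depth is h_c = 103/(12.3606 × 2.904) = 2.86947 m.
Let θ = 49° be the plate's angle to the horizontal; measure y along the incline from where the plane meets the free surface. Vertical depth h = y·sinθ with sinθ = 0.754710.
Along the incline, y_c = h_c/sinθ = 2.86947/0.754710 = 3.80208 m.
The centroid lies 2.2/2 = 1.1 m below the top edge, so the top edge sits at y_top = 3.80208 − 1.1 = 2.70208 m along the incline.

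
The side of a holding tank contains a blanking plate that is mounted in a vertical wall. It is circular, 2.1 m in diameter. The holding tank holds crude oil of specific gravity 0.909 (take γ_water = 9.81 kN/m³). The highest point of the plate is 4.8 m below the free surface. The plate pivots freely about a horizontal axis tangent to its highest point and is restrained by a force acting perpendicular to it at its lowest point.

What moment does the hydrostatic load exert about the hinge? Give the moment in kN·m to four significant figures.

M ≈ 198.2 kN·m

γ = 0.909 × 9.81 = 8.91729 kN/m³.
The centroid is at the centre, 1.05 m below the top of the plate, so the centroid depth is h_c = 4.8 + 1.05 = 5.85 m.
A = π(1.05)² = 3.46361 m².
Resultant F = γ·h_c·A = 8.91729 × 5.85 × 3.46361 = 180.683 kN.
I_c = πr⁴/4 = π × 1.05⁴/4 = 0.954656 m⁴.
Centre of pressure: y_p = y_c + I_c/(y_c·A) = 5.85 + 0.954656/(5.85 × 3.46361) = 5.85 + 0.0471153 = 5.89712 m along the plane.
The resultant acts 1.05 + 0.0471153 = 1.09712 m (along the plate) below the hinge at the top edge, so the moment about the hinge is M = F × 1.09712 = 180.683 × 1.09712 = 198.231 kN·m.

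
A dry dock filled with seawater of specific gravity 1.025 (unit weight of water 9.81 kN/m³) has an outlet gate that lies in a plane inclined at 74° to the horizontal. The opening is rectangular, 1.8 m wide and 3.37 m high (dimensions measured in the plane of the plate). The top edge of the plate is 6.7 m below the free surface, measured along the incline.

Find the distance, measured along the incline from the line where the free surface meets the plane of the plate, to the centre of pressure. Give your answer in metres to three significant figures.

γ = 1.025 × 9.81 = 10.05525 kN/m³.
Let θ = 74° be the plate's angle to the horizontal; measure y along the incline from where the plane meets the free surface. Vertical depth h = y·sinθ with sinθ = 0.961262.
The centroid lies 3.37/2 = 1.685 m below the top edge, so y_c = 6.7 + 1.685 = 8.385 m and h_c = 8.385 × 0.961262 = 8.06018 m.
A = 1.8 × 3.37 = 6.066 m².
Resultant F = γ·h_c·A = 10.05525 × 8.06018 × 6.066 = 491.632 kN.
I_c = b·h³/12 = 1.8 × 3.37³/12 = 5.74091 m⁴.
Centre of pressure: y_p = y_c + I_c/(y_c·A) = 8.385 + 5.74091/(8.385 × 6.066) = 8.385 + 0.112869 = 8.49787 m along the plane.

y_p = 8.50 m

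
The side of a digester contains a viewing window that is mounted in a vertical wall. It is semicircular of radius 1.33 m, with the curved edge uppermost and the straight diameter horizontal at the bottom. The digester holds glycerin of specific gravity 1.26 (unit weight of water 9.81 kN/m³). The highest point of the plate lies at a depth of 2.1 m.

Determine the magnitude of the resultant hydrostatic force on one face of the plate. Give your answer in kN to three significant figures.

F ≈ 98.4 kN

γ = 1.26 × 9.81 = 12.3606 kN/m³.
The centroid lies 4r/(3π) = 0.56447 m above the diameter, so r − 4r/(3π) = 1.33 − 0.56447 = 0.76553 m below the topmost point, so the centroid depth is h_c = 2.1 + 0.76553 = 2.86553 m.
A = πr²/2 = π × 1.33²/2 = 2.77858 m².
Resultant F = γ·h_c·A = 12.3606 × 2.86553 × 2.77858 = 98.4164 kN.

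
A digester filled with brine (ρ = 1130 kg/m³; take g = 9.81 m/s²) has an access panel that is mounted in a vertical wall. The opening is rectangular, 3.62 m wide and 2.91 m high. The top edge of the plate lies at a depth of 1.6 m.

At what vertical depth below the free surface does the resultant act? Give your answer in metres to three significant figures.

h_p = 3.29 m

γ = ρg = 1130 × 9.81 / 1000 = 11.0853 kN/m³.
The centroid lies 2.91/2 = 1.455 m below the top edge, so the centroid depth is h_c = 1.6 + 1.455 = 3.055 m.
A = 3.62 × 2.91 = 10.5342 m².
Resultant F = γ·h_c·A = 11.0853 × 3.055 × 10.5342 = 356.747 kN.
I_c = b·h³/12 = 3.62 × 2.91³/12 = 7.43372 m⁴.
Centre of pressure: y_p = y_c + I_c/(y_c·A) = 3.055 + 7.43372/(3.055 × 10.5342) = 3.055 + 0.23099 = 3.28599 m along the plane.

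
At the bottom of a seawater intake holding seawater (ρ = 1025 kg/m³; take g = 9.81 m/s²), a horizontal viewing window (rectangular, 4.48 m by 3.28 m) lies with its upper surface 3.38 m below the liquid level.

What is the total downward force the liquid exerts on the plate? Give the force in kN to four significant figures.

γ = ρg = 1025 × 9.81 / 1000 = 10.05525 kN/m³.
The plate is horizontal, so pressure is uniform at p = γ·h = 10.05525 × 3.38 = 33.9867 kN/m².
A = 4.48 × 3.28 = 14.6944 m².
F = p·A = 33.9867 × 14.6944 = 499.414 kN.

F ≈ 499.4 kN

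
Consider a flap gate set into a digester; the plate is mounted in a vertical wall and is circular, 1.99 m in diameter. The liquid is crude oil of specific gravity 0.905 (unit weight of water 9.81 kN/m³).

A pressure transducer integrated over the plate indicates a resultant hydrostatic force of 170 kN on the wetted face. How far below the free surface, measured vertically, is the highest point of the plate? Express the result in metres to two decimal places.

γ = 0.905 × 9.81 = 8.87805 kN/m³.
A = π(0.995)² = 3.11026 m².
From F = γ·h_c·A, the centroid depth is h_c = 170/(8.87805 × 3.11026) = 6.15651 m.
The centroid is at the centre, 0.995 m below the top of the plate, so the highest point sits at h_top = 6.15651 − 0.995 = 5.16151 m below the surface.

d_top ≈ 5.16 m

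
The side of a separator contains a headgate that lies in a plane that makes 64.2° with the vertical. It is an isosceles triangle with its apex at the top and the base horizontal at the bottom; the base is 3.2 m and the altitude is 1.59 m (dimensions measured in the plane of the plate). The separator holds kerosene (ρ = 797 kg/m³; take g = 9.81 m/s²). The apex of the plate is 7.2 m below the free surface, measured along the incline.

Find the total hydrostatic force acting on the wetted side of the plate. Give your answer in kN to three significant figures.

γ = ρg = 797 × 9.81 / 1000 = 7.81857 kN/m³.
The plate makes 64.2° with the vertical, i.e. θ = 90° − 64.2° = 25.8° to the horizontal. Measuring y along the incline from the free-surface line, vertical depth h = y·sinθ with sinθ = 0.435231.
With the apex up, the centroid sits 2h/3 = 2 × 1.59/3 = 1.06 m below the apex, so y_c = 7.2 + 1.06 = 8.26 m and h_c = 8.26 × 0.435231 = 3.59501 m.
A = ½ × 3.2 × 1.59 = 2.544 m².
Resultant F = γ·h_c·A = 7.81857 × 3.59501 × 2.544 = 71.5063 kN.

F ≈ 71.5 kN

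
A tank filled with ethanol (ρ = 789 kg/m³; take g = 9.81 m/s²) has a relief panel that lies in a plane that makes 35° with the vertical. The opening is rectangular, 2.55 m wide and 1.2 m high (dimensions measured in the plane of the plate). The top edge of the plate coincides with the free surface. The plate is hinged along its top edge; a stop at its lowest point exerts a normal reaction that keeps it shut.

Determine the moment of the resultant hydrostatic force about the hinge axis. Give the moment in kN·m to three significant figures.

γ = ρg = 789 × 9.81 / 1000 = 7.74009 kN/m³.
The plate makes 35° with the vertical, i.e. θ = 90° − 35° = 55° to the horizontal. Measuring y along the incline from the free-surface line, vertical depth h = y·sinθ with sinθ = 0.819152.
The centroid lies 1.2/2 = 0.6 m below the top edge, so y_c = 0.6 m and h_c = 0.6 × 0.819152 = 0.491491 m.
A = 2.55 × 1.2 = 3.06 m².
Resultant F = γ·h_c·A = 7.74009 × 0.491491 × 3.06 = 11.6408 kN.
I_c = b·h³/12 = 2.55 × 1.2³/12 = 0.3672 m⁴.
Centre of pressure: y_p = y_c + I_c/(y_c·A) = 0.6 + 0.3672/(0.6 × 3.06) = 0.6 + 0.2 = 0.8 m along the plane.
The resultant acts 0.6 + 0.2 = 0.8 m (along the plate) below the hinge at the top edge, so the moment about the hinge is M = F × 0.8 = 11.6408 × 0.8 = 9.31264 kN·m.

M ≈ 9.31 kN·m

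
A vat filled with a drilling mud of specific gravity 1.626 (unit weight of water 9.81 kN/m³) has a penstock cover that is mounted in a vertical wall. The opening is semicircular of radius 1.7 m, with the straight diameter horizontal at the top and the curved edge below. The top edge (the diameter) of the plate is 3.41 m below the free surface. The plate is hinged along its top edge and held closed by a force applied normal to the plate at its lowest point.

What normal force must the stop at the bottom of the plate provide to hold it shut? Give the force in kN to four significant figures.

P ≈ 135.6 kN

γ = 1.626 × 9.81 = 15.95106 kN/m³.
The centroid of a semicircle lies 4r/(3π) = 0.721502 m from the diameter, here below the top edge, so the centroid depth is h_c = 3.41 + 0.721502 = 4.1315 m.
A = πr²/2 = π × 1.7²/2 = 4.5396 m².
Resultant F = γ·h_c·A = 15.95106 × 4.1315 × 4.5396 = 299.168 kN.
I_c = (π/8 − 8/(9π))·r⁴ = 0.109757 × 1.7⁴ = 0.916701 m⁴.
Centre of pressure: y_p = y_c + I_c/(y_c·A) = 4.1315 + 0.916701/(4.1315 × 4.5396) = 4.1315 + 0.0488768 = 4.18038 m along the plane.
The resultant acts 0.721502 + 0.0488768 = 0.770379 m (along the plate) below the hinge at the top edge, so the moment about the hinge is M = F × 0.770379 = 299.168 × 0.770379 = 230.473 kN·m.
A normal force at the bottom, 1.7 m from the hinge, must supply this moment: P = 230.473/1.7 = 135.572 kN.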